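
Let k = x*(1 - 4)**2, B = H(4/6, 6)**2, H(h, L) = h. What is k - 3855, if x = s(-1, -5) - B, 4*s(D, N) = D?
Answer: -15445/4 ≈ -3861.3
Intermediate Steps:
s(D, N) = D/4
B = 4/9 (B = (4/6)**2 = (4*(1/6))**2 = (2/3)**2 = 4/9 ≈ 0.44444)
x = -25/36 (x = (1/4)*(-1) - 1*4/9 = -1/4 - 4/9 = -25/36 ≈ -0.69444)
k = -25/4 (k = -25*(1 - 4)**2/36 = -25/36*(-3)**2 = -25/36*9 = -25/4 ≈ -6.2500)
k - 3855 = -25/4 - 3855 = -15445/4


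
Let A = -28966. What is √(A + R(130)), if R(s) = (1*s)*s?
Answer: I*√12066 ≈ 109.85*I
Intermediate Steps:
R(s) = s² (R(s) = s*s = s²)
√(A + R(130)) = √(-28966 + 130²) = √(-28966 + 16900) = √(-12066) = I*√12066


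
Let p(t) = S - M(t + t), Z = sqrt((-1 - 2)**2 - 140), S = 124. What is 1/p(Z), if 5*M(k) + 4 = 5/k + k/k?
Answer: 1632260/203379621 - 50*I*sqrt(131)/203379621 ≈ 0.0080257 - 2.8138e-6*I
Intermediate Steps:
M(k) = -3/5 + 1/k (M(k) = -4/5 + (5/k + k/k)/5 = -4/5 + (5/k + 1)/5 = -4/5 + (1 + 5/k)/5 = -4/5 + (1/5 + 1/k) = -3/5 + 1/k)
Z = I*sqrt(131) (Z = sqrt((-3)**2 - 140) = sqrt(9 - 140) = sqrt(-131) = I*sqrt(131) ≈ 11.446*I)
p(t) = 623/5 - 1/(2*t) (p(t) = 124 - (-3/5 + 1/(t + t)) = 124 - (-3/5 + 1/(2*t)) = 124 + (3/5 - 1/(2*t)) = 623/5 - 1/(2*t))
1/p(Z) = 1/((-5 + 1246*(I*sqrt(131)))/(10*((I*sqrt(131))))) = 1/((-I*sqrt(131)/131)*(-5 + 1246*I*sqrt(131))/10) = 1/(-I*sqrt(131)*(-5 + 1246*I*sqrt(131))/1310) = 10*I*sqrt(131)/(-5 + 1246*I*sqrt(131))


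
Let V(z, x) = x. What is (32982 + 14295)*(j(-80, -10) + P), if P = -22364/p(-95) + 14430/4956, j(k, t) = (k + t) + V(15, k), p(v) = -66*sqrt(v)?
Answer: -6524935155/826 - 176217138*I*sqrt(95)/1045 ≈ -7.8994e+6 - 1.6436e+6*I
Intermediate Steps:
j(k, t) = t + 2*k (j(k, t) = (k + t) + k = t + 2*k)
P = 2405/826 - 11182*I*sqrt(95)/3135 (P = -22364*I*sqrt(95)/6270 + 14430/4956 = -22364*I*sqrt(95)/6270 + 14430*(1/4956) = -22364*I*sqrt(95)/6270 + 2405/826 = -11182*I*sqrt(95)/3135 + 2405/826 = 2405/826 - 11182*I*sqrt(95)/3135 ≈ 2.9116 - 34.765*I)
(32982 + 14295)*(j(-80, -10) + P) = (32982 + 14295)*((-10 + 2*(-80)) + (2405/826 - 11182*I*sqrt(95)/3135)) = 47277*((-10 - 160) + (2405/826 - 11182*I*sqrt(95)/3135)) = 47277*(-170 + (2405/826 - 11182*I*sqrt(95)/3135)) = 47277*(-138015/826 - 11182*I*sqrt(95)/3135) = -6524935155/826 - 176217138*I*sqrt(95)/1045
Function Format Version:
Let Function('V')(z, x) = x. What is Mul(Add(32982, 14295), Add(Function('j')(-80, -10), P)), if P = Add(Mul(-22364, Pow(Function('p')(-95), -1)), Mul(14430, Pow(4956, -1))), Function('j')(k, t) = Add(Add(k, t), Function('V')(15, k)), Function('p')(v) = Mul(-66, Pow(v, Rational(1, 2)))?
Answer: Add(Rational(-6524935155, 826), Mul(Rational(-176217138, 1045), I, Pow(95, Rational(1, 2)))) ≈ Add(-7.8994e+6, Mul(-1.6436e+6, I))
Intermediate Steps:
Function('j')(k, t) = Add(t, Mul(2, k)) (Function('j')(k, t) = Add(Add(k, t), k) = Add(t, Mul(2, k)))
P = Add(Rational(2405, 826), Mul(Rational(-11182, 3135), I, Pow(95, Rational(1, 2)))) (P = Add(Mul(-22364, Pow(Mul(-66, Pow(-95, Rational(1, 2))), -1)), Mul(14430, Pow(4956, -1))) = Add(Mul(-22364, Pow(Mul(-66, Mul(I, Pow(95, Rational(1, 2)))), -1)), Mul(14430, Rational(1, 4956))) = Add(Mul(-22364, Pow(Mul(-66, I, Pow(95, Rational(1, 2))), -1)), Rational(2405, 826)) = Add(Mul(-22364, Mul(Rational(1, 6270), I, Pow(95, Rational(1, 2)))), Rational(2405, 826)) = Add(Mul(Rational(-11182, 3135), I, Pow(95, Rational(1, 2))), Rational(2405, 826)) = Add(Rational(2405, 826), Mul(Rational(-11182, 3135), I, Pow(95, Rational(1, 2)))) ≈ Add(2.9116, Mul(-34.765, I)))
Mul(Add(32982, 14295), Add(Function('j')(-80, -10), P)) = Mul(Add(32982, 14295), Add(Add(-10, Mul(2, -80)), Add(Rational(2405, 826), Mul(Rational(-11182, 3135), I, Pow(95, Rational(1, 2)))))) = Mul(47277, Add(Add(-10, -160), Add(Rational(2405, 826), Mul(Rational(-11182, 3135), I, Pow(95, Rational(1, 2)))))) = Mul(47277, Add(-170, Add(Rational(2405, 826), Mul(Rational(-11182, 3135), I, Pow(95, Rational(1, 2)))))) = Mul(47277, Add(Rational(-138015, 826), Mul(Rational(-11182, 3135), I, Pow(95, Rational(1, 2))))) = Add(Rational(-6524935155, 826), Mul(Rational(-176217138, 1045), I, Pow(95, Rational(1, 2))))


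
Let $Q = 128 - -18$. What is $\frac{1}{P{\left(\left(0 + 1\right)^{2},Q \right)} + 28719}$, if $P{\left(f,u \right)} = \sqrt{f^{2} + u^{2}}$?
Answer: $\frac{28719}{824759644} - \frac{\sqrt{21317}}{824759644} \approx 3.4644 \cdot 10^{-5}$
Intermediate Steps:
$Q = 146$ ($Q = 128 + 18 = 146$)
$\frac{1}{P{\left(\left(0 + 1\right)^{2},Q \right)} + 28719} = \frac{1}{\sqrt{\left(\left(0 + 1\right)^{2}\right)^{2} + 146^{2}} + 28719} = \frac{1}{\sqrt{\left(1^{2}\right)^{2} + 21316} + 28719} = \frac{1}{\sqrt{1^{2} + 21316} + 28719} = \frac{1}{\sqrt{1 + 21316} + 28719} = \frac{1}{\sqrt{21317} + 28719} = \frac{1}{28719 + \sqrt{21317}}$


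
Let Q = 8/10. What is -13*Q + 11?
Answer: ⅗ ≈ 0.60000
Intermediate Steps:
Q = ⅘ (Q = 8*(⅒) = ⅘ ≈ 0.80000)
-13*Q + 11 = -13*⅘ + 11 = -52/5 + 11 = ⅗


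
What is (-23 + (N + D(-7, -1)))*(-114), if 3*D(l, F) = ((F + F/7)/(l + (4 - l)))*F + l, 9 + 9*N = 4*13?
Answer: 48982/21 ≈ 2332.5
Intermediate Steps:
N = 43/9 (N = -1 + (4*13)/9 = -1 + (⅑)*52 = -1 + 52/9 = 43/9 ≈ 4.7778)
D(l, F) = l/3 + 2*F²/21 (D(l, F) = (((F + F/7)/(l + (4 - l)))*F + l)/3 = (((F + F*(⅐))/4)*F + l)/3 = (((F + F/7)*(¼))*F + l)/3 = (((8*F/7)*(¼))*F + l)/3 = ((2*F/7)*F + l)/3 = (2*F²/7 + l)/3 = (l + 2*F²/7)/3 = l/3 + 2*F²/21)
(-23 + (N + D(-7, -1)))*(-114) = (-23 + (43/9 + ((⅓)*(-7) + (2/21)*(-1)²)))*(-114) = (-23 + (43/9 + (-7/3 + (2/21)*1)))*(-114) = (-23 + (43/9 + (-7/3 + 2/21)))*(-114) = (-23 + (43/9 - 47/21))*(-114) = (-23 + 160/63)*(-114) = -1289/63*(-114) = 48982/21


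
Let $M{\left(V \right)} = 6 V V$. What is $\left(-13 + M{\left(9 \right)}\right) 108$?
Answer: $51084$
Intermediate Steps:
$M{\left(V \right)} = 6 V^{2}$
$\left(-13 + M{\left(9 \right)}\right) 108 = \left(-13 + 6 \cdot 9^{2}\right) 108 = \left(-13 + 6 \cdot 81\right) 108 = \left(-13 + 486\right) 108 = 473 \cdot 108 = 51084$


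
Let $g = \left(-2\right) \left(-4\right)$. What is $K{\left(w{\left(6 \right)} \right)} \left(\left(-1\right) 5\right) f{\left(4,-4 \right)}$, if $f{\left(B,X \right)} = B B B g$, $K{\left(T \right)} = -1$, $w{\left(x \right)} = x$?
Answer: $2560$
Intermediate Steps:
$g = 8$
$f{\left(B,X \right)} = 8 B^{3}$ ($f{\left(B,X \right)} = B B B 8 = B^{2} B 8 = B^{3} \cdot 8 = 8 B^{3}$)
$K{\left(w{\left(6 \right)} \right)} \left(\left(-1\right) 5\right) f{\left(4,-4 \right)} = - \left(-1\right) 5 \cdot 8 \cdot 4^{3} = \left(-1\right) \left(-5\right) 8 \cdot 64 = 5 \cdot 512 = 2560$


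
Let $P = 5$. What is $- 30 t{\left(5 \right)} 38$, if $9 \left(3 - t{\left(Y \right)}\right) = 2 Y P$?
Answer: $\frac{8740}{3} \approx 2913.3$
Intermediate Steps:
$t{\left(Y \right)} = 3 - \frac{10 Y}{9}$ ($t{\left(Y \right)} = 3 - \frac{2 Y 5}{9} = 3 - \frac{10 Y}{9}$)
$- 30 t{\left(5 \right)} 38 = - 30 \left(3 - \frac{50}{9}\right) 38 = \left(-30\right) \left(- \frac{23}{9}\right) 38 = \frac{230}{3} \cdot 38 = \frac{8740}{3}$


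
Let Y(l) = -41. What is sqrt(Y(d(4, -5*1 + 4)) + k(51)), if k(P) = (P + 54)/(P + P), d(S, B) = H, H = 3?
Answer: 3*I*sqrt(5134)/34 ≈ 6.3222*I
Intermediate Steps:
d(S, B) = 3
k(P) = (54 + P)/(2*P) (k(P) = (54 + P)/((2*P)) = (54 + P)*(1/(2*P)) = (54 + P)/(2*P))
sqrt(Y(d(4, -5*1 + 4)) + k(51)) = sqrt(-41 + (1/2)*(54 + 51)/51) = sqrt(-41 + (1/2)*(1/51)*105) = sqrt(-41 + 35/34) = sqrt(-1359/34) = 3*I*sqrt(5134)/34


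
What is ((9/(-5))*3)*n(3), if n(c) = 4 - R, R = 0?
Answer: -108/5 ≈ -21.600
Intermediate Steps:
n(c) = 4 (n(c) = 4 - 1*0 = 4 + 0 = 4)
((9/(-5))*3)*n(3) = ((9/(-5))*3)*4 = ((9*(-1/5))*3)*4 = -9/5*3*4 = -27/5*4 = -108/5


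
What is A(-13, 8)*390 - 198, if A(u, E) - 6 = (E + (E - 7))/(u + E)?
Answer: 1440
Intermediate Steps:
A(u, E) = 6 + (-7 + 2*E)/(E + u) (A(u, E) = 6 + (E + (E - 7))/(u + E) = 6 + (E + (-7 + E))/(E + u) = 6 + (-7 + 2*E)/(E + u))
A(-13, 8)*390 - 198 = ((-7 + 6*(-13) + 8*8)/(8 - 13))*390 - 198 = ((-7 - 78 + 64)/(-5))*390 - 198 = -⅕*(-21)*390 - 198 = (21/5)*390 - 198 = 1638 - 198 = 1440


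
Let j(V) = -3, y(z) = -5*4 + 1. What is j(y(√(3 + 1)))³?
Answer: -27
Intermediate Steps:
y(z) = -19 (y(z) = -20 + 1 = -19)
j(y(√(3 + 1)))³ = (-3)³ = -27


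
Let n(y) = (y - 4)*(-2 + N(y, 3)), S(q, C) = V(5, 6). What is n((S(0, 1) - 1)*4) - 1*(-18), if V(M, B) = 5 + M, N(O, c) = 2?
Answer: 18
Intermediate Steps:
S(q, C) = 10 (S(q, C) = 5 + 5 = 10)
n(y) = 0 (n(y) = (y - 4)*(-2 + 2) = (-4 + y)*0 = 0)
n((S(0, 1) - 1)*4) - 1*(-18) = 0 - 1*(-18) = 0 + 18 = 18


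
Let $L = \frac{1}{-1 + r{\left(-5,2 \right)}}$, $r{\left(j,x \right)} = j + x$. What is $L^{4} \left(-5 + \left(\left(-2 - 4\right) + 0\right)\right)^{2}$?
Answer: $\frac{121}{256} \approx 0.47266$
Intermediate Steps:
$L = - \frac{1}{4}$ ($L = \frac{1}{-1 + \left(-5 + 2\right)} = \frac{1}{-1 - 3} = \frac{1}{-4} = - \frac{1}{4} \approx -0.25$)
$L^{4} \left(-5 + \left(\left(-2 - 4\right) + 0\right)\right)^{2} = \left(- \frac{1}{4}\right)^{4} \left(-5 + \left(\left(-2 - 4\right) + 0\right)\right)^{2} = \frac{\left(-5 + \left(-6 + 0\right)\right)^{2}}{256} = \frac{\left(-5 - 6\right)^{2}}{256} = \frac{\left(-11\right)^{2}}{256} = \frac{1}{256} \cdot 121 = \frac{121}{256}$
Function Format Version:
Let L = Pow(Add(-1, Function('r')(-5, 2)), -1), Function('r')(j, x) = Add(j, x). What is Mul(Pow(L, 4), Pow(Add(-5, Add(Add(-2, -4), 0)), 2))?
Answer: Rational(121, 256) ≈ 0.47266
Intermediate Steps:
L = Rational(-1, 4) (L = Pow(Add(-1, Add(-5, 2)), -1) = Pow(Add(-1, -3), -1) = Pow(-4, -1) = Rational(-1, 4) ≈ -0.25000)
Mul(Pow(L, 4), Pow(Add(-5, Add(Add(-2, -4), 0)), 2)) = Mul(Pow(Rational(-1, 4), 4), Pow(Add(-5, Add(Add(-2, -4), 0)), 2)) = Mul(Rational(1, 256), Pow(Add(-5, Add(-6, 0)), 2)) = Mul(Rational(1, 256), Pow(Add(-5, -6), 2)) = Mul(Rational(1, 256), Pow(-11, 2)) = Mul(Rational(1, 256), 121) = Rational(121, 256)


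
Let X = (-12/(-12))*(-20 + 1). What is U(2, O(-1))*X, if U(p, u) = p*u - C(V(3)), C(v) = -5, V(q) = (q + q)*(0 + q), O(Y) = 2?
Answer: -171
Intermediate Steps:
X = -19 (X = -12*(-1/12)*(-19) = 1*(-19) = -19)
V(q) = 2*q² (V(q) = (2*q)*q = 2*q²)
U(p, u) = 5 + p*u (U(p, u) = p*u - 1*(-5) = p*u + 5 = 5 + p*u)
U(2, O(-1))*X = (5 + 2*2)*(-19) = (5 + 4)*(-19) = 9*(-19) = -171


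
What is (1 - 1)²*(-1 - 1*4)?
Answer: 0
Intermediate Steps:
(1 - 1)²*(-1 - 1*4) = 0²*(-1 - 4) = 0*(-5) = 0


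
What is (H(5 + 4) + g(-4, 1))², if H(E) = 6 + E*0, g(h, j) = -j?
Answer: 25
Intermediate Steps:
H(E) = 6 (H(E) = 6 + 0 = 6)
(H(5 + 4) + g(-4, 1))² = (6 - 1*1)² = (6 - 1)² = 5² = 25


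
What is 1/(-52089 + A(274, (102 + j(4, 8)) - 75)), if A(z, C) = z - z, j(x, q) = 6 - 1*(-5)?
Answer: -1/52089 ≈ -1.9198e-5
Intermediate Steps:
j(x, q) = 11 (j(x, q) = 6 + 5 = 11)
A(z, C) = 0
1/(-52089 + A(274, (102 + j(4, 8)) - 75)) = 1/(-52089 + 0) = 1/(-52089) = -1/52089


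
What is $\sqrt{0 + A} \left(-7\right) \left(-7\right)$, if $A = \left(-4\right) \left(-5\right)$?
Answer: $98 \sqrt{5} \approx 219.13$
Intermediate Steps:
$A = 20$
$\sqrt{0 + A} \left(-7\right) \left(-7\right) = \sqrt{0 + 20} \left(-7\right) \left(-7\right) = \sqrt{20} \left(-7\right) \left(-7\right) = 2 \sqrt{5} \left(-7\right) \left(-7\right) = - 14 \sqrt{5} \left(-7\right) = 98 \sqrt{5}$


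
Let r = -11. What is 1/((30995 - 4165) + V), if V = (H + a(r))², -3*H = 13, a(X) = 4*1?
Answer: 9/241471 ≈ 3.7272e-5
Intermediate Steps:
a(X) = 4
H = -13/3 (H = -⅓*13 = -13/3 ≈ -4.3333)
V = ⅑ (V = (-13/3 + 4)² = (-⅓)² = ⅑ ≈ 0.11111)
1/((30995 - 4165) + V) = 1/((30995 - 4165) + ⅑) = 1/(26830 + ⅑) = 1/(241471/9) = 9/241471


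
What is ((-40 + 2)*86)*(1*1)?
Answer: -3268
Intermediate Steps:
((-40 + 2)*86)*(1*1) = -38*86*1 = -3268*1 = -3268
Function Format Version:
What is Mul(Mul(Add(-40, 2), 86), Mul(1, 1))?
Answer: -3268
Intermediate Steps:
Mul(Mul(Add(-40, 2), 86), Mul(1, 1)) = Mul(Mul(-38, 86), 1) = Mul(-3268, 1) = -3268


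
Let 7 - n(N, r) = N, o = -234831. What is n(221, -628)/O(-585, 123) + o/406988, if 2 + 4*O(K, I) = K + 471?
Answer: 80285333/11802652 ≈ 6.8023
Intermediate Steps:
n(N, r) = 7 - N
O(K, I) = 469/4 + K/4 (O(K, I) = -1/2 + (K + 471)/4 = -1/2 + (471 + K)/4 = -1/2 + (471/4 + K/4) = 469/4 + K/4)
n(221, -628)/O(-585, 123) + o/406988 = (7 - 1*221)/(469/4 + (1/4)*(-585)) - 234831/406988 = (7 - 221)/(469/4 - 585/4) - 234831*1/406988 = -214/(-29) - 234831/406988 = -214*(-1/29) - 234831/406988 = 214/29 - 234831/406988 = 80285333/11802652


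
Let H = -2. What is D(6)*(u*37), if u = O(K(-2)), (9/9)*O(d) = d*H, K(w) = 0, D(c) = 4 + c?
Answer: 0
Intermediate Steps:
O(d) = -2*d (O(d) = d*(-2) = -2*d)
u = 0 (u = -2*0 = 0)
D(6)*(u*37) = (4 + 6)*(0*37) = 10*0 = 0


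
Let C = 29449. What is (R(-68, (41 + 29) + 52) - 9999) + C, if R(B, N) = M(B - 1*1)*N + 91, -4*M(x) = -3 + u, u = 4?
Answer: 39021/2 ≈ 19511.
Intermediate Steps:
M(x) = -1/4 (M(x) = -(-3 + 4)/4 = -1/4*1 = -1/4)
R(B, N) = 91 - N/4 (R(B, N) = -N/4 + 91 = 91 - N/4)
(R(-68, (41 + 29) + 52) - 9999) + C = ((91 - ((41 + 29) + 52)/4) - 9999) + 29449 = ((91 - (70 + 52)/4) - 9999) + 29449 = ((91 - 1/4*122) - 9999) + 29449 = ((91 - 61/2) - 9999) + 29449 = (121/2 - 9999) + 29449 = -19877/2 + 29449 = 39021/2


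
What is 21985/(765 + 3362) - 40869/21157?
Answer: 296470282/87314939 ≈ 3.3954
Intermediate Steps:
21985/(765 + 3362) - 40869/21157 = 21985/4127 - 40869*1/21157 = 21985*(1/4127) - 40869/21157 = 21985/4127 - 40869/21157 = 296470282/87314939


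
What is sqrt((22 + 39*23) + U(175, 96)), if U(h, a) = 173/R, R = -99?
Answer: 2*sqrt(249722)/33 ≈ 30.286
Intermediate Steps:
U(h, a) = -173/99 (U(h, a) = 173/(-99) = 173*(-1/99) = -173/99)
sqrt((22 + 39*23) + U(175, 96)) = sqrt((22 + 39*23) - 173/99) = sqrt((22 + 897) - 173/99) = sqrt(919 - 173/99) = sqrt(90808/99) = 2*sqrt(249722)/33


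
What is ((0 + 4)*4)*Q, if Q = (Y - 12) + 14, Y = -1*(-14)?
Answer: 256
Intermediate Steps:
Y = 14
Q = 16 (Q = (14 - 12) + 14 = 2 + 14 = 16)
((0 + 4)*4)*Q = ((0 + 4)*4)*16 = (4*4)*16 = 16*16 = 256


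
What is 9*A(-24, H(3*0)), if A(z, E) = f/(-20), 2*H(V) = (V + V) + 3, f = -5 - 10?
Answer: 27/4 ≈ 6.7500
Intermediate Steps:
f = -15
H(V) = 3/2 + V (H(V) = ((V + V) + 3)/2 = (2*V + 3)/2 = (3 + 2*V)/2 = 3/2 + V)
A(z, E) = ¾ (A(z, E) = -15/(-20) = -15*(-1/20) = ¾)
9*A(-24, H(3*0)) = 9*(¾) = 27/4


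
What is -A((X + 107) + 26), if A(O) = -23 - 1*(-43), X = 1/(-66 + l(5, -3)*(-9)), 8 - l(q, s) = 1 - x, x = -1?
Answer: -20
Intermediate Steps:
l(q, s) = 6 (l(q, s) = 8 - (1 - 1*(-1)) = 8 - (1 + 1) = 8 - 1*2 = 8 - 2 = 6)
X = -1/120 (X = 1/(-66 + 6*(-9)) = 1/(-66 - 54) = 1/(-120) = -1/120 ≈ -0.0083333)
A(O) = 20 (A(O) = -23 + 43 = 20)
-A((X + 107) + 26) = -1*20 = -20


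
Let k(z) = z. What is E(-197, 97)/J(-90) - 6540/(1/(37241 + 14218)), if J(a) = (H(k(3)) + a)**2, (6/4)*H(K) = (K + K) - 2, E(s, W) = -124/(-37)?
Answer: -213689609799741/634957 ≈ -3.3654e+8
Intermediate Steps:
E(s, W) = 124/37 (E(s, W) = -124*(-1/37) = 124/37)
H(K) = -4/3 + 4*K/3 (H(K) = 2*((K + K) - 2)/3 = 2*(2*K - 2)/3 = 2*(-2 + 2*K)/3 = -4/3 + 4*K/3)
J(a) = (8/3 + a)**2 (J(a) = ((-4/3 + (4/3)*3) + a)**2 = ((-4/3 + 4) + a)**2 = (8/3 + a)**2)
E(-197, 97)/J(-90) - 6540/(1/(37241 + 14218)) = 124/(37*(((8 + 3*(-90))**2/9))) - 6540/(1/(37241 + 14218)) = 124/(37*(((8 - 270)**2/9))) - 6540/(1/51459) = 124/(37*(((1/9)*(-262)**2))) - 6540/1/51459 = 124/(37*(((1/9)*68644))) - 6540*51459 = 124/(37*(68644/9)) - 336541860 = (124/37)*(9/68644) - 336541860 = 279/634957 - 336541860 = -213689609799741/634957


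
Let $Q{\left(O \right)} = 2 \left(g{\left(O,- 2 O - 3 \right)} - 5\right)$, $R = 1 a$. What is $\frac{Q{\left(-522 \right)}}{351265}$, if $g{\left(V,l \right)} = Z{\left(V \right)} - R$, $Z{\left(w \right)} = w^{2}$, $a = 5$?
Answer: $\frac{544948}{351265} \approx 1.5514$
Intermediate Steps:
$R = 5$ ($R = 1 \cdot 5 = 5$)
$g{\left(V,l \right)} = -5 + V^{2}$ ($g{\left(V,l \right)} = V^{2} - 5 = -5 + V^{2}$)
$Q{\left(O \right)} = -20 + 2 O^{2}$ ($Q{\left(O \right)} = 2 \left(\left(-5 + O^{2}\right) - 5\right) = 2 \left(-10 + O^{2}\right) = -20 + 2 O^{2}$)
$\frac{Q{\left(-522 \right)}}{351265} = \frac{-20 + 2 \left(-522\right)^{2}}{351265} = \left(-20 + 2 \cdot 272484\right) \frac{1}{351265} = \left(-20 + 544968\right) \frac{1}{351265} = 544948 \cdot \frac{1}{351265} = \frac{544948}{351265}$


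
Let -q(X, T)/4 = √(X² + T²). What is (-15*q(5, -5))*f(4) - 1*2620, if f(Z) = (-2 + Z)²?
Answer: -2620 + 1200*√2 ≈ -922.94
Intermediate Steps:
q(X, T) = -4*√(T² + X²) (q(X, T) = -4*√(X² + T²) = -4*√(T² + X²))
(-15*q(5, -5))*f(4) - 1*2620 = (-(-60)*√((-5)² + 5²))*(-2 + 4)² - 1*2620 = -(-60)*√(25 + 25)*2² - 2620 = -(-60)*√50*4 - 2620 = -(-60)*5*√2*4 - 2620 = -(-300)*√2*4 - 2620 = (300*√2)*4 - 2620 = 1200*√2 - 2620 = -2620 + 1200*√2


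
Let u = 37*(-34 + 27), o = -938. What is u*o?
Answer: 242942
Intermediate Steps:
u = -259 (u = 37*(-7) = -259)
u*o = -259*(-938) = 242942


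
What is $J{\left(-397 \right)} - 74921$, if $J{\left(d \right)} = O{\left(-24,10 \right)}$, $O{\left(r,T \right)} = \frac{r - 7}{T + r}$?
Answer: $- \frac{1048863}{14} \approx -74919.0$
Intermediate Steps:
$O{\left(r,T \right)} = \frac{-7 + r}{T + r}$
$J{\left(d \right)} = \frac{31}{14}$ ($J{\left(d \right)} = \frac{-7 - 24}{10 - 24} = \frac{1}{-14} \left(-31\right) = \left(- \frac{1}{14}\right) \left(-31\right) = \frac{31}{14}$)
$J{\left(-397 \right)} - 74921 = \frac{31}{14} - 74921 = - \frac{1048863}{14}$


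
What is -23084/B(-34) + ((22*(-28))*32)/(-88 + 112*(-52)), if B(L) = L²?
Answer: -3552673/213571 ≈ -16.635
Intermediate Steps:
-23084/B(-34) + ((22*(-28))*32)/(-88 + 112*(-52)) = -23084/((-34)²) + ((22*(-28))*32)/(-88 + 112*(-52)) = -23084/1156 + (-616*32)/(-88 - 5824) = -23084*1/1156 - 19712/(-5912) = -5771/289 - 19712*(-1/5912) = -5771/289 + 2464/739 = -3552673/213571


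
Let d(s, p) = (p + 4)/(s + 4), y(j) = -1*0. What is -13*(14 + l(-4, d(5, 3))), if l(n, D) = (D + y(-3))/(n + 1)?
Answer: -4823/27 ≈ -178.63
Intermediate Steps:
y(j) = 0
d(s, p) = (4 + p)/(4 + s)
l(n, D) = D/(1 + n) (l(n, D) = (D + 0)/(n + 1) = D/(1 + n))
-13*(14 + l(-4, d(5, 3))) = -13*(14 + ((4 + 3)/(4 + 5))/(1 - 4)) = -13*(14 + (7/9)/(-3)) = -13*(14 + ((1/9)*7)*(-1/3)) = -13*(14 + (7/9)*(-1/3)) = -13*(14 - 7/27) = -13*371/27 = -4823/27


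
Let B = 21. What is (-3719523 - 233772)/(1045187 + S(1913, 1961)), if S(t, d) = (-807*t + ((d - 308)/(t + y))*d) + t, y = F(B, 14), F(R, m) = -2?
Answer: 2518248915/315311656 ≈ 7.9865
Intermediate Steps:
y = -2
S(t, d) = -806*t + d*(-308 + d)/(-2 + t) (S(t, d) = (-807*t + ((d - 308)/(t - 2))*d) + t = (-807*t + ((-308 + d)/(-2 + t))*d) + t = (-807*t + d*(-308 + d)/(-2 + t)) + t = -806*t + d*(-308 + d)/(-2 + t))
(-3719523 - 233772)/(1045187 + S(1913, 1961)) = (-3719523 - 233772)/(1045187 + (1961² - 806*1913² - 308*1961 + 1612*1913)/(-2 + 1913)) = -3953295/(1045187 + (3845521 - 806*3659569 - 603988 + 3083756)/1911) = -3953295/(1045187 + (3845521 - 2949612614 - 603988 + 3083756)/1911) = -3953295/(1045187 + (1/1911)*(-2943287325)) = -3953295/(1045187 - 981095775/637) = -3953295/(-315311656/637) = -3953295*(-637/315311656) = 2518248915/315311656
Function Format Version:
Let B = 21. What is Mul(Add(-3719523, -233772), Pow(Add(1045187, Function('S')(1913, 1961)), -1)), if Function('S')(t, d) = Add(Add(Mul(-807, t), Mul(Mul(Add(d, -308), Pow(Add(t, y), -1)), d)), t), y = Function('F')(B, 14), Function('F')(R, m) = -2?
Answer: Rational(2518248915, 315311656) ≈ 7.9865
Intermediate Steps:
y = -2
Function('S')(t, d) = Add(Mul(-806, t), Mul(d, Pow(Add(-2, t), -1), Add(-308, d))) (Function('S')(t, d) = Add(Add(Mul(-807, t), Mul(Mul(Add(d, -308), Pow(Add(t, -2), -1)), d)), t) = Add(Add(Mul(-807, t), Mul(Mul(Add(-308, d), Pow(Add(-2, t), -1)), d)), t) = Add(Add(Mul(-807, t), Mul(Mul(Pow(Add(-2, t), -1), Add(-308, d)), d)), t) = Add(Add(Mul(-807, t), Mul(d, Pow(Add(-2, t), -1), Add(-308, d))), t) = Add(Mul(-806, t), Mul(d, Pow(Add(-2, t), -1), Add(-308, d))))
Mul(Add(-3719523, -233772), Pow(Add(1045187, Function('S')(1913, 1961)), -1)) = Mul(Add(-3719523, -233772), Pow(Add(1045187, Mul(Pow(Add(-2, 1913), -1), Add(Pow(1961, 2), Mul(-806, Pow(1913, 2)), Mul(-308, 1961), Mul(1612, 1913)))), -1)) = Mul(-3953295, Pow(Add(1045187, Mul(Pow(1911, -1), Add(3845521, Mul(-806, 3659569), -603988, 3083756))), -1)) = Mul(-3953295, Pow(Add(1045187, Mul(Rational(1, 1911), Add(3845521, -2949612614, -603988, 3083756))), -1)) = Mul(-3953295, Pow(Add(1045187, Mul(Rational(1, 1911), -2943287325)), -1)) = Mul(-3953295, Pow(Add(1045187, Rational(-981095775, 637)), -1)) = Mul(-3953295, Pow(Rational(-315311656, 637), -1)) = Mul(-3953295, Rational(-637, 315311656)) = Rational(2518248915, 315311656)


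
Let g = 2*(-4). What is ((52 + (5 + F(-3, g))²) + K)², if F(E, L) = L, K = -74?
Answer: 169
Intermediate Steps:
g = -8
((52 + (5 + F(-3, g))²) + K)² = ((52 + (5 - 8)²) - 74)² = ((52 + (-3)²) - 74)² = ((52 + 9) - 74)² = (61 - 74)² = (-13)² = 169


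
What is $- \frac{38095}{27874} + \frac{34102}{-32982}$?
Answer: $- \frac{1103504219}{459670134} \approx -2.4006$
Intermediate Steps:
$- \frac{38095}{27874} + \frac{34102}{-32982} = \left(-38095\right) \frac{1}{27874} + 34102 \left(- \frac{1}{32982}\right) = - \frac{38095}{27874} - \frac{17051}{16491} = - \frac{1103504219}{459670134}$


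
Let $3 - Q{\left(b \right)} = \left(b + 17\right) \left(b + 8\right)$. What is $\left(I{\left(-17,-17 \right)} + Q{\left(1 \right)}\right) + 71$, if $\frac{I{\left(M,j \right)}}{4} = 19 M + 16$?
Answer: $-1316$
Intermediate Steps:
$Q{\left(b \right)} = 3 - \left(8 + b\right) \left(17 + b\right)$ ($Q{\left(b \right)} = 3 - \left(b + 17\right) \left(b + 8\right) = 3 - \left(17 + b\right) \left(8 + b\right) = 3 - \left(8 + b\right) \left(17 + b\right)$)
$I{\left(M,j \right)} = 64 + 76 M$ ($I{\left(M,j \right)} = 4 \left(19 M + 16\right) = 4 \left(16 + 19 M\right) = 64 + 76 M$)
$\left(I{\left(-17,-17 \right)} + Q{\left(1 \right)}\right) + 71 = \left(\left(64 + 76 \left(-17\right)\right) - 159\right) + 71 = \left(\left(64 - 1292\right) - 159\right) + 71 = \left(-1228 - 159\right) + 71 = -1387 + 71 = -1316$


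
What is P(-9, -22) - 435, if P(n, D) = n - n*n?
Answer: -525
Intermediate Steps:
P(n, D) = n - n²
P(-9, -22) - 435 = -9*(1 - 1*(-9)) - 435 = -9*(1 + 9) - 435 = -9*10 - 435 = -90 - 435 = -525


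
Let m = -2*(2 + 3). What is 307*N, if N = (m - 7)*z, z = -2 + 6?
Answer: -20876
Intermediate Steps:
z = 4
m = -10 (m = -2*5 = -10)
N = -68 (N = (-10 - 7)*4 = -17*4 = -68)
307*N = 307*(-68) = -20876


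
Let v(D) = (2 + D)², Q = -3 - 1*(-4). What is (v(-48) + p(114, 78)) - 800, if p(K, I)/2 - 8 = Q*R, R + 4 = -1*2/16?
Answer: 5295/4 ≈ 1323.8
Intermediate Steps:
R = -33/8 (R = -4 - 1*2/16 = -4 - 2*1/16 = -4 - ⅛ = -33/8 ≈ -4.1250)
Q = 1 (Q = -3 + 4 = 1)
p(K, I) = 31/4 (p(K, I) = 16 + 2*(1*(-33/8)) = 16 + 2*(-33/8) = 16 - 33/4 = 31/4)
(v(-48) + p(114, 78)) - 800 = ((2 - 48)² + 31/4) - 800 = ((-46)² + 31/4) - 800 = (2116 + 31/4) - 800 = 8495/4 - 800 = 5295/4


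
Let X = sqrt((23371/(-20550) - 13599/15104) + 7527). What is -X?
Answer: -7*sqrt(577930870741083)/1939920 ≈ -86.747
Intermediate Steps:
X = 7*sqrt(577930870741083)/1939920 (X = sqrt((23371*(-1/20550) - 13599*1/15104) + 7527) = sqrt((-23371/20550 - 13599/15104) + 7527) = sqrt(-316227517/155193600 + 7527) = sqrt(1167825999683/155193600) = 7*sqrt(577930870741083)/1939920 ≈ 86.747)
-X = -7*sqrt(577930870741083)/1939920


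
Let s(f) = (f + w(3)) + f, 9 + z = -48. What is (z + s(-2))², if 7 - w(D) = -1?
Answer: 2809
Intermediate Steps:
z = -57 (z = -9 - 48 = -57)
w(D) = 8 (w(D) = 7 - 1*(-1) = 7 + 1 = 8)
s(f) = 8 + 2*f (s(f) = (f + 8) + f = (8 + f) + f = 8 + 2*f)
(z + s(-2))² = (-57 + (8 + 2*(-2)))² = (-57 + (8 - 4))² = (-57 + 4)² = (-53)² = 2809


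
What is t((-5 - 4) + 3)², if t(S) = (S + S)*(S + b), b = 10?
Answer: 2304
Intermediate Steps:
t(S) = 2*S*(10 + S) (t(S) = (S + S)*(S + 10) = (2*S)*(10 + S) = 2*S*(10 + S))
t((-5 - 4) + 3)² = (2*((-5 - 4) + 3)*(10 + ((-5 - 4) + 3)))² = (2*(-9 + 3)*(10 + (-9 + 3)))² = (2*(-6)*(10 - 6))² = (2*(-6)*4)² = (-48)² = 2304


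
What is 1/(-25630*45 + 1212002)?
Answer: 1/58652 ≈ 1.7050e-5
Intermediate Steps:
1/(-25630*45 + 1212002) = 1/(-2330*495 + 1212002) = 1/(-1153350 + 1212002) = 1/58652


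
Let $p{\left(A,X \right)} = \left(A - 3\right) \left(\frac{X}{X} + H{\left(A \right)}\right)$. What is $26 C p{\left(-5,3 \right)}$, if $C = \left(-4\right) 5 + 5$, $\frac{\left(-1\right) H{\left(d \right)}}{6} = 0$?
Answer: $3120$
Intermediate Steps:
$H{\left(d \right)} = 0$ ($H{\left(d \right)} = \left(-6\right) 0 = 0$)
$C = -15$ ($C = -20 + 5 = -15$)
$p{\left(A,X \right)} = -3 + A$ ($p{\left(A,X \right)} = \left(A - 3\right) \left(\frac{X}{X} + 0\right) = \left(-3 + A\right) \left(1 + 0\right) = \left(-3 + A\right) 1 = -3 + A$)
$26 C p{\left(-5,3 \right)} = 26 \left(-15\right) \left(-3 - 5\right) = \left(-390\right) \left(-8\right) = 3120$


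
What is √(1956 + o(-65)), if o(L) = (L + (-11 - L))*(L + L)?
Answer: √3386 ≈ 58.189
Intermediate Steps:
o(L) = -22*L
√(1956 + o(-65)) = √(1956 - 22*(-65)) = √(1956 + 1430) = √3386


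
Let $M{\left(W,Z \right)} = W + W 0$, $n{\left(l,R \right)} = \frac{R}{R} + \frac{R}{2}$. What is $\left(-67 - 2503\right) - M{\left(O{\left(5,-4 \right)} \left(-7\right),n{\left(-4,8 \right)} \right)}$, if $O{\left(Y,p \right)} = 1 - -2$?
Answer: $-2549$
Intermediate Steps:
$O{\left(Y,p \right)} = 3$ ($O{\left(Y,p \right)} = 1 + 2 = 3$)
$n{\left(l,R \right)} = 1 + \frac{R}{2}$ ($n{\left(l,R \right)} = 1 + R \frac{1}{2} = 1 + \frac{R}{2}$)
$M{\left(W,Z \right)} = W$ ($M{\left(W,Z \right)} = W + 0 = W$)
$\left(-67 - 2503\right) - M{\left(O{\left(5,-4 \right)} \left(-7\right),n{\left(-4,8 \right)} \right)} = \left(-67 - 2503\right) - 3 \left(-7\right) = \left(-67 - 2503\right) - -21 = -2570 + 21 = -2549$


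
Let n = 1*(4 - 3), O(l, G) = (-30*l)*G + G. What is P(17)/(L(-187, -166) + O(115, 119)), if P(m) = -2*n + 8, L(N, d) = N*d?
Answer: -2/126463 ≈ -1.5815e-5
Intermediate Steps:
O(l, G) = G - 30*G*l (O(l, G) = -30*G*l + G = G - 30*G*l)
n = 1 (n = 1*1 = 1)
P(m) = 6 (P(m) = -2*1 + 8 = -2 + 8 = 6)
P(17)/(L(-187, -166) + O(115, 119)) = 6/(-187*(-166) + 119*(1 - 30*115)) = 6/(31042 + 119*(1 - 3450)) = 6/(31042 + 119*(-3449)) = 6/(31042 - 410431) = 6/(-379389) = 6*(-1/379389) = -2/126463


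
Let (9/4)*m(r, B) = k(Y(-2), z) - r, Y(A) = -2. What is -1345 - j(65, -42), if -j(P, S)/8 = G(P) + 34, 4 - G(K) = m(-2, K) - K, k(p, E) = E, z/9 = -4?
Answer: -3601/9 ≈ -400.11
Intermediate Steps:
z = -36 (z = 9*(-4) = -36)
m(r, B) = -16 - 4*r/9 (m(r, B) = 4*(-36 - r)/9 = -16 - 4*r/9)
G(K) = 172/9 + K (G(K) = 4 - ((-16 - 4/9*(-2)) - K) = 4 - ((-16 + 8/9) - K) = 4 - (-136/9 - K) = 4 + (136/9 + K) = 172/9 + K)
j(P, S) = -3824/9 - 8*P (j(P, S) = -8*((172/9 + P) + 34) = -8*(478/9 + P) = -3824/9 - 8*P)
-1345 - j(65, -42) = -1345 - (-3824/9 - 8*65) = -1345 - (-3824/9 - 520) = -1345 - 1*(-8504/9) = -1345 + 8504/9 = -3601/9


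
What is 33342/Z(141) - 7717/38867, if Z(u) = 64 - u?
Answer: -1296497723/2992759 ≈ -433.21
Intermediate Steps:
33342/Z(141) - 7717/38867 = 33342/(64 - 1*141) - 7717/38867 = 33342/(64 - 141) - 7717*1/38867 = 33342/(-77) - 7717/38867 = 33342*(-1/77) - 7717/38867 = -33342/77 - 7717/38867 = -1296497723/2992759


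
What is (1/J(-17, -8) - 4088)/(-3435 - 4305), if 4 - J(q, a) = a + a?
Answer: 27253/51600 ≈ 0.52816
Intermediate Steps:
J(q, a) = 4 - 2*a (J(q, a) = 4 - (a + a) = 4 - 2*a)
(1/J(-17, -8) - 4088)/(-3435 - 4305) = (1/(4 - 2*(-8)) - 4088)/(-3435 - 4305) = (1/(4 + 16) - 4088)/(-7740) = (1/20 - 4088)*(-1/7740) = -81759/20*(-1/7740) = 27253/51600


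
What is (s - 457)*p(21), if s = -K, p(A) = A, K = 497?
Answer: -20034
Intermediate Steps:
s = -497 (s = -1*497 = -497)
(s - 457)*p(21) = (-497 - 457)*21 = -954*21 = -20034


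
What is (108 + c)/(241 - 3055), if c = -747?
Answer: 213/938 ≈ 0.22708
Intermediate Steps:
(108 + c)/(241 - 3055) = (108 - 747)/(241 - 3055) = -639/(-2814) = -639*(-1/2814) = 213/938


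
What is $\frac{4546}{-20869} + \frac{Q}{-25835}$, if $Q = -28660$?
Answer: $\frac{96131926}{107830123} \approx 0.89151$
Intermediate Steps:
$\frac{4546}{-20869} + \frac{Q}{-25835} = \frac{4546}{-20869} - \frac{28660}{-25835} = 4546 \left(- \frac{1}{20869}\right) - - \frac{5732}{5167} = - \frac{4546}{20869} + \frac{5732}{5167} = \frac{96131926}{107830123}$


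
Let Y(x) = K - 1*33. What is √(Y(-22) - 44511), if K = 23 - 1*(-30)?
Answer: I*√44491 ≈ 210.93*I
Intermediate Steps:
K = 53 (K = 23 + 30 = 53)
Y(x) = 20 (Y(x) = 53 - 1*33 = 53 - 33 = 20)
√(Y(-22) - 44511) = √(20 - 44511) = √(-44491) = I*√44491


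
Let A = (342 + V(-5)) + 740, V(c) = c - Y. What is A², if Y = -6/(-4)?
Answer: 4626801/4 ≈ 1.1567e+6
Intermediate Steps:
Y = 3/2 (Y = -6*(-¼) = 3/2 ≈ 1.5000)
V(c) = -3/2 + c (V(c) = c - 1*3/2 = c - 3/2 = -3/2 + c)
A = 2151/2 (A = (342 + (-3/2 - 5)) + 740 = (342 - 13/2) + 740 = 671/2 + 740 = 2151/2 ≈ 1075.5)
A² = (2151/2)² = 4626801/4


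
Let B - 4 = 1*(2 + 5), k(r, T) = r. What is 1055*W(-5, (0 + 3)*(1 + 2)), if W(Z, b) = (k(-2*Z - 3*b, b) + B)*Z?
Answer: 31650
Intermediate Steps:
B = 11 (B = 4 + 1*(2 + 5) = 4 + 1*7 = 4 + 7 = 11)
W(Z, b) = Z*(11 - 3*b - 2*Z) (W(Z, b) = ((-2*Z - 3*b) + 11)*Z = ((-3*b - 2*Z) + 11)*Z = (11 - 3*b - 2*Z)*Z = Z*(11 - 3*b - 2*Z))
1055*W(-5, (0 + 3)*(1 + 2)) = 1055*(-5*(11 - 3*(0 + 3)*(1 + 2) - 2*(-5))) = 1055*(-5*(11 - 9*3 + 10)) = 1055*(-5*(11 - 3*9 + 10)) = 1055*(-5*(11 - 27 + 10)) = 1055*(-5*(-6)) = 1055*30 = 31650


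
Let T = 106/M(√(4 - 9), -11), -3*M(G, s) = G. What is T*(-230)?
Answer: -14628*I*√5 ≈ -32709.0*I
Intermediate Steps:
M(G, s) = -G/3
T = 318*I*√5/5 (T = 106/((-√(4 - 9)/3)) = 106/((-I*√5/3)) = 106*(3*I*√5/5) = 318*I*√5/5 ≈ 142.21*I)
T*(-230) = (318*I*√5/5)*(-230) = -14628*I*√5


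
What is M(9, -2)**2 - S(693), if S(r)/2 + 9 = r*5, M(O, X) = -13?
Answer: -6743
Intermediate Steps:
S(r) = -18 + 10*r (S(r) = -18 + 2*(r*5) = -18 + 2*(5*r) = -18 + 10*r)
M(9, -2)**2 - S(693) = (-13)**2 - (-18 + 10*693) = 169 - (-18 + 6930) = 169 - 1*6912 = 169 - 6912 = -6743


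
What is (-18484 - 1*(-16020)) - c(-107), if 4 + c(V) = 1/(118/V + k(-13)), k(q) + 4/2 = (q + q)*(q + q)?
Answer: -177120107/72000 ≈ -2460.0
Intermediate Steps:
k(q) = -2 + 4*q**2 (k(q) = -2 + (q + q)*(q + q) = -2 + (2*q)*(2*q) = -2 + 4*q**2)
c(V) = -4 + 1/(674 + 118/V) (c(V) = -4 + 1/(118/V + (-2 + 4*(-13)**2)) = -4 + 1/(118/V + (-2 + 4*169)) = -4 + 1/(118/V + (-2 + 676)) = -4 + 1/(118/V + 674) = -4 + 1/(674 + 118/V))
(-18484 - 1*(-16020)) - c(-107) = (-18484 - 1*(-16020)) - (472 + 2695*(-107))/(2*(-59 - 337*(-107))) = (-18484 + 16020) - (472 - 288365)/(2*(-59 + 36059)) = -2464 - (-287893)/(2*36000) = -2464 - 1*(-287893/72000) = -2464 + 287893/72000 = -177120107/72000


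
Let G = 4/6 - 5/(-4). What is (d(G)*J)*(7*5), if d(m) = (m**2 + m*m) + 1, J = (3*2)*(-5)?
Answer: -105175/12 ≈ -8764.6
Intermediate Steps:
J = -30 (J = 6*(-5) = -30)
G = 23/12 (G = 4*(1/6) - 5*(-1/4) = 2/3 + 5/4 = 23/12 ≈ 1.9167)
d(m) = 1 + 2*m**2 (d(m) = (m**2 + m**2) + 1 = 2*m**2 + 1 = 1 + 2*m**2)
(d(G)*J)*(7*5) = ((1 + 2*(23/12)**2)*(-30))*(7*5) = ((1 + 2*(529/144))*(-30))*35 = ((1 + 529/72)*(-30))*35 = ((601/72)*(-30))*35 = -3005/12*35 = -105175/12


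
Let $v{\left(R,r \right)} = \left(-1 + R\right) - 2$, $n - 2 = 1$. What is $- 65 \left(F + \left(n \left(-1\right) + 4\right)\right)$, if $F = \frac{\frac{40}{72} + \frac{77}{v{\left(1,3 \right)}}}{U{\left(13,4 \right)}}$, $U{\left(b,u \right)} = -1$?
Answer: $- \frac{45565}{18} \approx -2531.4$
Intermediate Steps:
$n = 3$ ($n = 2 + 1 = 3$)
$v{\left(R,r \right)} = -3 + R$
$F = \frac{683}{18}$ ($F = \frac{\frac{40}{72} + \frac{77}{-3 + 1}}{-1} = \left(40 \cdot \frac{1}{72} + \frac{77}{-2}\right) \left(-1\right) = \left(\frac{5}{9} + 77 \left(- \frac{1}{2}\right)\right) \left(-1\right) = \left(\frac{5}{9} - \frac{77}{2}\right) \left(-1\right) = \left(- \frac{683}{18}\right) \left(-1\right) = \frac{683}{18} \approx 37.944$)
$- 65 \left(F + \left(n \left(-1\right) + 4\right)\right) = - 65 \left(\frac{683}{18} + \left(3 \left(-1\right) + 4\right)\right) = - 65 \left(\frac{683}{18} + \left(-3 + 4\right)\right) = - 65 \left(\frac{683}{18} + 1\right) = \left(-65\right) \frac{701}{18} = - \frac{45565}{18}$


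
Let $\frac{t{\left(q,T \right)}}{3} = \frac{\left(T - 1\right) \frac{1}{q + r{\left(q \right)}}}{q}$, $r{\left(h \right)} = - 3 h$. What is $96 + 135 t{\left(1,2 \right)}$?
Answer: $- \frac{213}{2} \approx -106.5$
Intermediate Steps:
$t{\left(q,T \right)} = - \frac{3 \left(-1 + T\right)}{2 q^{2}}$ ($t{\left(q,T \right)} = 3 \frac{\left(T - 1\right) \frac{1}{q - 3 q}}{q} = 3 \frac{\left(-1 + T\right) \frac{1}{\left(-2\right) q}}{q} = 3 \frac{\left(-1 + T\right) \left(- \frac{1}{2 q}\right)}{q} = 3 \frac{\left(- \frac{1}{2}\right) \frac{1}{q} \left(-1 + T\right)}{q} = 3 \left(- \frac{-1 + T}{2 q^{2}}\right) = - \frac{3 \left(-1 + T\right)}{2 q^{2}}$)
$96 + 135 t{\left(1,2 \right)} = 96 + 135 \frac{3 \left(1 - 2\right)}{2 \cdot 1} = 96 + 135 \cdot \frac{3}{2} \cdot 1 \left(1 - 2\right) = 96 + 135 \cdot \frac{3}{2} \cdot 1 \left(-1\right) = 96 + 135 \left(- \frac{3}{2}\right) = 96 - \frac{405}{2} = - \frac{213}{2}$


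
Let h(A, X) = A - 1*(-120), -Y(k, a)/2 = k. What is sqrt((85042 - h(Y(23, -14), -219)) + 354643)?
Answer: sqrt(439611) ≈ 663.03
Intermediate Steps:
Y(k, a) = -2*k
h(A, X) = 120 + A (h(A, X) = A + 120 = 120 + A)
sqrt((85042 - h(Y(23, -14), -219)) + 354643) = sqrt((85042 - (120 - 2*23)) + 354643) = sqrt((85042 - (120 - 46)) + 354643) = sqrt((85042 - 1*74) + 354643) = sqrt((85042 - 74) + 354643) = sqrt(84968 + 354643) = sqrt(439611)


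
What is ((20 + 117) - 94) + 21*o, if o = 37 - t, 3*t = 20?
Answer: 680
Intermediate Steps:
t = 20/3 (t = (⅓)*20 = 20/3 ≈ 6.6667)
o = 91/3 (o = 37 - 1*20/3 = 37 - 20/3 = 91/3 ≈ 30.333)
((20 + 117) - 94) + 21*o = ((20 + 117) - 94) + 21*(91/3) = (137 - 94) + 637 = 43 + 637 = 680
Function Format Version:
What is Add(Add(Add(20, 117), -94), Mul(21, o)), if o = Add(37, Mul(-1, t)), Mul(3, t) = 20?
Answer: 680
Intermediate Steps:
t = Rational(20, 3) (t = Mul(Rational(1, 3), 20) = Rational(20, 3) ≈ 6.6667)
o = Rational(91, 3) (o = Add(37, Mul(-1, Rational(20, 3))) = Add(37, Rational(-20, 3)) = Rational(91, 3) ≈ 30.333)
Add(Add(Add(20, 117), -94), Mul(21, o)) = Add(Add(Add(20, 117), -94), Mul(21, Rational(91, 3))) = Add(Add(137, -94), 637) = Add(43, 637) = 680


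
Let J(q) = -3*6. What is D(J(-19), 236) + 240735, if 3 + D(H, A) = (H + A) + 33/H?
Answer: 1445689/6 ≈ 2.4095e+5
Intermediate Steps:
J(q) = -18
D(H, A) = -3 + A + H + 33/H (D(H, A) = -3 + ((H + A) + 33/H) = -3 + ((A + H) + 33/H) = -3 + (A + H + 33/H) = -3 + A + H + 33/H)
D(J(-19), 236) + 240735 = (-3 + 236 - 18 + 33/(-18)) + 240735 = (-3 + 236 - 18 + 33*(-1/18)) + 240735 = (-3 + 236 - 18 - 11/6) + 240735 = 1279/6 + 240735 = 1445689/6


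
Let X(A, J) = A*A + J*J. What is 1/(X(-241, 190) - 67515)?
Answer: 1/26666 ≈ 3.7501e-5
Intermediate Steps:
X(A, J) = A² + J²
1/(X(-241, 190) - 67515) = 1/(((-241)² + 190²) - 67515) = 1/((58081 + 36100) - 67515) = 1/(94181 - 67515) = 1/26666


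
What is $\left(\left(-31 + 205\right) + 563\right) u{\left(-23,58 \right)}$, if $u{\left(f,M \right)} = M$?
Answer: $42746$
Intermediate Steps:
$\left(\left(-31 + 205\right) + 563\right) u{\left(-23,58 \right)} = \left(\left(-31 + 205\right) + 563\right) 58 = \left(174 + 563\right) 58 = 737 \cdot 58 = 42746$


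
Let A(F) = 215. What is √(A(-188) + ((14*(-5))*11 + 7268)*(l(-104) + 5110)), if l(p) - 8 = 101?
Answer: √33913277 ≈ 5823.5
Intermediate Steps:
l(p) = 109 (l(p) = 8 + 101 = 109)
√(A(-188) + ((14*(-5))*11 + 7268)*(l(-104) + 5110)) = √(215 + ((14*(-5))*11 + 7268)*(109 + 5110)) = √(215 + (-70*11 + 7268)*5219) = √(215 + (-770 + 7268)*5219) = √(215 + 6498*5219) = √(215 + 33913062) = √33913277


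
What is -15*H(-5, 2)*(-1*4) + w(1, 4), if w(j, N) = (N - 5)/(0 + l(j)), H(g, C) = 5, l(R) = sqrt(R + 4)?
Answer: 300 - sqrt(5)/5 ≈ 299.55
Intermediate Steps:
l(R) = sqrt(4 + R)
w(j, N) = (-5 + N)/sqrt(4 + j) (w(j, N) = (N - 5)/(0 + sqrt(4 + j)) = (-5 + N)/(sqrt(4 + j)) = (-5 + N)/sqrt(4 + j))
-15*H(-5, 2)*(-1*4) + w(1, 4) = -75*(-1*4) + (-5 + 4)/sqrt(4 + 1) = -75*(-4) - 1/sqrt(5) = -15*(-20) + (sqrt(5)/5)*(-1) = 300 - sqrt(5)/5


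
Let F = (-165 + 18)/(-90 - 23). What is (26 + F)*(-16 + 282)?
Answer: 820610/113 ≈ 7262.0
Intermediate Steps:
F = 147/113 (F = -147/(-113) = -147*(-1/113) = 147/113 ≈ 1.3009)
(26 + F)*(-16 + 282) = (26 + 147/113)*(-16 + 282) = (3085/113)*266 = 820610/113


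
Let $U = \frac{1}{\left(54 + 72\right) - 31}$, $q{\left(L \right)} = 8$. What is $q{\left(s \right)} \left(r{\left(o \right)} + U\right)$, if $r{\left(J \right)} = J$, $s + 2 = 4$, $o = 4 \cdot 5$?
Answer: $\frac{15208}{95} \approx 160.08$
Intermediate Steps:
$o = 20$
$s = 2$ ($s = -2 + 4 = 2$)
$U = \frac{1}{95}$ ($U = \frac{1}{126 - 31} = \frac{1}{95} \approx 0.010526$)
$q{\left(s \right)} \left(r{\left(o \right)} + U\right) = 8 \left(20 + \frac{1}{95}\right) = 8 \cdot \frac{1901}{95} = \frac{15208}{95}$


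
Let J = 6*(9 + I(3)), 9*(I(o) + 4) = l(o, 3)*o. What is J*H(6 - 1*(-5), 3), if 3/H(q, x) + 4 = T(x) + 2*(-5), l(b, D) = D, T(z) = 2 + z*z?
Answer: -36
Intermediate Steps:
T(z) = 2 + z²
H(q, x) = 3/(-12 + x²) (H(q, x) = 3/(-4 + ((2 + x²) + 2*(-5))) = 3/(-4 + ((2 + x²) - 10)) = 3/(-4 + (-8 + x²)) = 3/(-12 + x²))
I(o) = -4 + o/3 (I(o) = -4 + (3*o)/9 = -4 + o/3)
J = 36 (J = 6*(9 + (-4 + (⅓)*3)) = 6*(9 + (-4 + 1)) = 6*(9 - 3) = 6*6 = 36)
J*H(6 - 1*(-5), 3) = 36*(3/(-12 + 3²)) = 36*(3/(-12 + 9)) = 36*(3/(-3)) = 36*(3*(-⅓)) = 36*(-1) = -36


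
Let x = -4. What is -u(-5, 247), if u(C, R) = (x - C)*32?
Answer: -32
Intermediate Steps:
u(C, R) = -128 - 32*C (u(C, R) = (-4 - C)*32 = -128 - 32*C)
-u(-5, 247) = -(-128 - 32*(-5)) = -(-128 + 160) = -1*32 = -32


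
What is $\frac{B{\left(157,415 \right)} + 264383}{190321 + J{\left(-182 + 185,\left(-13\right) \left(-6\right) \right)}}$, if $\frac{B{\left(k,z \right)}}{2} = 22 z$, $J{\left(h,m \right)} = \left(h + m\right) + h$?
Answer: $\frac{282643}{190405} \approx 1.4844$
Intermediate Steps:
$J{\left(h,m \right)} = m + 2 h$
$B{\left(k,z \right)} = 44 z$ ($B{\left(k,z \right)} = 2 \cdot 22 z = 44 z$)
$\frac{B{\left(157,415 \right)} + 264383}{190321 + J{\left(-182 + 185,\left(-13\right) \left(-6\right) \right)}} = \frac{44 \cdot 415 + 264383}{190321 + \left(\left(-13\right) \left(-6\right) + 2 \left(-182 + 185\right)\right)} = \frac{18260 + 264383}{190321 + \left(78 + 2 \cdot 3\right)} = \frac{282643}{190321 + \left(78 + 6\right)} = \frac{282643}{190321 + 84} = \frac{282643}{190405}$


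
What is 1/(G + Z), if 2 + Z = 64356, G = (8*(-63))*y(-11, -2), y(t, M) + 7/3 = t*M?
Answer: 1/54442 ≈ 1.8368e-5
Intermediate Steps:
y(t, M) = -7/3 + M*t (y(t, M) = -7/3 + t*M = -7/3 + M*t)
G = -9912 (G = (8*(-63))*(-7/3 - 2*(-11)) = -504*(-7/3 + 22) = -504*59/3 = -9912)
Z = 64354 (Z = -2 + 64356 = 64354)
1/(G + Z) = 1/(-9912 + 64354) = 1/54442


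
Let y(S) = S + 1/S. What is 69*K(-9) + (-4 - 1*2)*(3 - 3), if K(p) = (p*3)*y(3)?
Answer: -6210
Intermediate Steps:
K(p) = 10*p (K(p) = (p*3)*(3 + 1/3) = (3*p)*(3 + ⅓) = (3*p)*(10/3) = 10*p)
69*K(-9) + (-4 - 1*2)*(3 - 3) = 69*(10*(-9)) + (-4 - 1*2)*(3 - 3) = 69*(-90) + (-4 - 2)*0 = -6210 - 6*0 = -6210 + 0 = -6210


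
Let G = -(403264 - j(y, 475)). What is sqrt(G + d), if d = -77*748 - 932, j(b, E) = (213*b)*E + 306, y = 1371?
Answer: sqrt(138249439) ≈ 11758.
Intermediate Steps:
j(b, E) = 306 + 213*E*b (j(b, E) = 213*E*b + 306 = 306 + 213*E*b)
d = -58528 (d = -57596 - 932 = -58528)
G = 138307967 (G = -(403264 - (306 + 213*475*1371)) = -(403264 - (306 + 138710925)) = -(403264 - 1*138711231) = -(403264 - 138711231) = -1*(-138307967) = 138307967)
sqrt(G + d) = sqrt(138307967 - 58528) = sqrt(138249439)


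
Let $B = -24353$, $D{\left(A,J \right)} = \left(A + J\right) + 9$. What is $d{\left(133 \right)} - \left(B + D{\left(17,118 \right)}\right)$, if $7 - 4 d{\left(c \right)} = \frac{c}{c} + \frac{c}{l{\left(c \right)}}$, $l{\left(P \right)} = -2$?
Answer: $\frac{193817}{8} \approx 24227.0$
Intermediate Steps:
$D{\left(A,J \right)} = 9 + A + J$
$d{\left(c \right)} = \frac{3}{2} + \frac{c}{8}$ ($d{\left(c \right)} = \frac{7}{4} - \frac{\frac{c}{c} + \frac{c}{-2}}{4} = \frac{7}{4} - \frac{1 + c \left(- \frac{1}{2}\right)}{4} = \frac{7}{4} - \frac{1 - \frac{c}{2}}{4} = \frac{7}{4} + \left(- \frac{1}{4} + \frac{c}{8}\right) = \frac{3}{2} + \frac{c}{8}$)
$d{\left(133 \right)} - \left(B + D{\left(17,118 \right)}\right) = \left(\frac{3}{2} + \frac{1}{8} \cdot 133\right) - \left(-24353 + \left(9 + 17 + 118\right)\right) = \left(\frac{3}{2} + \frac{133}{8}\right) - \left(-24353 + 144\right) = \frac{145}{8} - -24209 = \frac{145}{8} + 24209 = \frac{193817}{8}$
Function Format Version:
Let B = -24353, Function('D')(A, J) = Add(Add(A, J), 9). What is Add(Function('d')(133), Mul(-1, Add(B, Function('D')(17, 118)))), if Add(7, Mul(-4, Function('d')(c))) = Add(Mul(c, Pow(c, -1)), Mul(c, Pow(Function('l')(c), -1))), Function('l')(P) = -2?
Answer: Rational(193817, 8) ≈ 24227.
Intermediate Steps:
Function('D')(A, J) = Add(9, A, J)
Function('d')(c) = Add(Rational(3, 2), Mul(Rational(1, 8), c)) (Function('d')(c) = Add(Rational(7, 4), Mul(Rational(-1, 4), Add(Mul(c, Pow(c, -1)), Mul(c, Pow(-2, -1))))) = Add(Rational(7, 4), Mul(Rational(-1, 4), Add(1, Mul(c, Rational(-1, 2))))) = Add(Rational(7, 4), Mul(Rational(-1, 4), Add(1, Mul(Rational(-1, 2), c)))) = Add(Rational(7, 4), Add(Rational(-1, 4), Mul(Rational(1, 8), c))) = Add(Rational(3, 2), Mul(Rational(1, 8), c)))
Add(Function('d')(133), Mul(-1, Add(B, Function('D')(17, 118)))) = Add(Add(Rational(3, 2), Mul(Rational(1, 8), 133)), Mul(-1, Add(-24353, Add(9, 17, 118)))) = Add(Add(Rational(3, 2), Rational(133, 8)), Mul(-1, Add(-24353, 144))) = Add(Rational(145, 8), Mul(-1, -24209)) = Add(Rational(145, 8), 24209) = Rational(193817, 8)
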